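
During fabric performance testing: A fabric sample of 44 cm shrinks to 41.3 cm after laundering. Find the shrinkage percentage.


Formula: Shrinkage% = ((L_before - L_after) / L_before) * 100
Step 1: Shrinkage = 44 - 41.3 = 2.7 cm
Step 2: Shrinkage% = (2.7 / 44) * 100
Step 3: Shrinkage% = 0.061364 * 100 = 6.1364% ≈ 6.1%

6.1%


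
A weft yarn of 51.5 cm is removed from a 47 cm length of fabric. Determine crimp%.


Formula: Crimp% = ((L_yarn - L_fabric) / L_fabric) * 100
Step 1: Extension = 51.5 - 47 = 4.5 cm
Step 2: Crimp% = (4.5 / 47) * 100
Step 3: Crimp% = 0.095745 * 100 = 9.5745% ≈ 9.6%

9.6%


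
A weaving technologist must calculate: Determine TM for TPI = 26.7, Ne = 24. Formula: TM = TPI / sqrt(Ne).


Formula: TM = TPI / sqrt(Ne)
Step 1: sqrt(Ne) = sqrt(24) = 4.899
Step 2: TM = 26.7 / 4.899 = 5.45

5.45 TM


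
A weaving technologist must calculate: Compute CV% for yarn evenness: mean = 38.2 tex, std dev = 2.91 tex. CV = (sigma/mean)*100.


Formula: CV% = (standard deviation / mean) * 100
Step 1: Ratio = 2.91 / 38.2 = 0.076178
Step 2: CV% = 0.076178 * 100 = 7.6178% ≈ 7.6%

7.6%


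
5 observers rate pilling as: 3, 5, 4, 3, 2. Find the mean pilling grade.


Formula: Mean = sum / count
Sum = 3 + 5 + 4 + 3 + 2 = 17
Mean = 17 / 5 = 3.4

3.4


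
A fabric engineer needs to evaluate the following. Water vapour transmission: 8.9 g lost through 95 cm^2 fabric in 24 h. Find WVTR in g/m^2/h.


Formula: WVTR = mass_loss / (area * time)
Step 1: Convert area: 95 cm^2 = 0.0095 m^2
Step 2: WVTR = 8.9 g / (0.0095 m^2 * 24 h)
Step 3: WVTR = 8.9 / 0.228 = 39.0 g/m^2/h

39.0 g/m^2/h


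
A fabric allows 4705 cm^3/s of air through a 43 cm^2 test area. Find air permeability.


Formula: Air Permeability = Airflow / Test Area
AP = 4705 cm^3/s / 43 cm^2
AP = 109.4 cm^3/s/cm^2

109.4 cm^3/s/cm^2


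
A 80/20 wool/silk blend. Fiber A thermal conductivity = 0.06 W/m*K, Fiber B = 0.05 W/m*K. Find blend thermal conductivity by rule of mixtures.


Formula: Blend property = (fraction_A * property_A) + (fraction_B * property_B)
Step 1: Contribution A = 80/100 * 0.06 W/m*K = 0.048 W/m*K
Step 2: Contribution B = 20/100 * 0.05 W/m*K = 0.01 W/m*K
Step 3: Blend thermal conductivity = 0.048 + 0.01 = 0.058 W/m*K

0.058 W/m*K


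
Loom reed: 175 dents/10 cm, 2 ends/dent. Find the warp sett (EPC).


Formula: EPC = (dents per 10 cm * ends per dent) / 10
Step 1: Total ends per 10 cm = 175 * 2 = 350
Step 2: EPC = 350 / 10 = 35.0 ends/cm

35.0 ends/cm


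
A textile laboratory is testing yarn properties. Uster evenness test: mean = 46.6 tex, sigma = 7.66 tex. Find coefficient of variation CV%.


Formula: CV% = (standard deviation / mean) * 100
Step 1: Ratio = 7.66 / 46.6 = 0.164378
Step 2: CV% = 0.164378 * 100 = 16.4378% ≈ 16.4%

16.4%


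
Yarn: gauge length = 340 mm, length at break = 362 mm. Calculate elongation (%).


Formula: Elongation (%) = ((L_break - L0) / L0) * 100
Step 1: Extension = 362 - 340 = 22 mm
Step 2: Elongation = (22 / 340) * 100
Step 3: Elongation = 0.064706 * 100 = 6.4706% ≈ 6.5%

6.5%


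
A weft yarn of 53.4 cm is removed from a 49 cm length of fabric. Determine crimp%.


Formula: Crimp% = ((L_yarn - L_fabric) / L_fabric) * 100
Step 1: Extension = 53.4 - 49 = 4.4 cm
Step 2: Crimp% = (4.4 / 49) * 100
Step 3: Crimp% = 0.089796 * 100 = 8.9796% ≈ 9.0%

9.0%


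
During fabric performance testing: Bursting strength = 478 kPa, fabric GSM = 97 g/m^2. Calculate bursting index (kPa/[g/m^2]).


Formula: Bursting Index = Bursting Strength / Fabric GSM
BI = 478 kPa / 97 g/m^2
BI = 4.928 kPa/(g/m^2)

4.928 kPa/(g/m^2)


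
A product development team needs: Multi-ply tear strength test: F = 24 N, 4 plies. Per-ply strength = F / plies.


Formula: Per-ply strength = Total force / Number of plies
Per-ply = 24 N / 4
Per-ply = 6 N

6 N


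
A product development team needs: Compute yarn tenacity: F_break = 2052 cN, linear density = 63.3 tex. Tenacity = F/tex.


Formula: Tenacity = Breaking force / Linear density
Tenacity = 2052 cN / 63.3 tex
Tenacity = 32.42 cN/tex

32.42 cN/tex


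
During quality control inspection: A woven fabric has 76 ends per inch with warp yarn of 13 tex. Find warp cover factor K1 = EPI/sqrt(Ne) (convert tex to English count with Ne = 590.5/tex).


Formula: K1 = EPI / sqrt(Ne), with Ne = 590.5 / tex_warp
Step 1: Ne = 590.5 / 13 = 45.423
Step 2: sqrt(Ne) = sqrt(45.423) = 6.7397
Step 3: K1 = 76 / 6.7397 = 11.3

11.3


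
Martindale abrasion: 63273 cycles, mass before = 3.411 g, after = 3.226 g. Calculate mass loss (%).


Formula: Mass loss% = ((m_before - m_after) / m_before) * 100
Step 1: Mass loss = 3.411 - 3.226 = 0.185 g
Step 2: Ratio = 0.185 / 3.411 = 0.0542363
Step 3: Mass loss% = 0.0542363 * 100 = 5.42363% ≈ 5.42%

5.42%


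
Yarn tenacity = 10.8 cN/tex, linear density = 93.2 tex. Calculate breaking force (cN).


Formula: Breaking force = Tenacity * Linear density
F = 10.8 cN/tex * 93.2 tex
F = 1006.56 cN

1006.56 cN


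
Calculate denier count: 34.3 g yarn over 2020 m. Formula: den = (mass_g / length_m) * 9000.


Formula: den = (mass_g / length_m) * 9000
Substituting: den = (34.3 / 2020) * 9000
Intermediate: 34.3 / 2020 = 0.0169802 g/m
den = 0.0169802 * 9000 = 152.8 denier

152.8 denier


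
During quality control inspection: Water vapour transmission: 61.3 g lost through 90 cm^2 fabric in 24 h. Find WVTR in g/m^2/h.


Formula: WVTR = mass_loss / (area * time)
Step 1: Convert area: 90 cm^2 = 0.009 m^2
Step 2: WVTR = 61.3 g / (0.009 m^2 * 24 h)
Step 3: WVTR = 61.3 / 0.216 = 283.8 g/m^2/h

283.8 g/m^2/h


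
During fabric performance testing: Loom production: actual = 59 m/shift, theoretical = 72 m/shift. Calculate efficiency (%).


Formula: Efficiency% = (Actual output / Theoretical output) * 100
Efficiency% = (59 / 72) * 100
Efficiency% = 0.819444 * 100 = 81.9444% ≈ 81.9%

81.9%


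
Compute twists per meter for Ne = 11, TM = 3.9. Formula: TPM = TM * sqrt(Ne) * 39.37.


Formula: TPM = TM * sqrt(Ne) * 39.37
Step 1: sqrt(Ne) = sqrt(11) = 3.3166
Step 2: TM * sqrt(Ne) = 3.9 * 3.3166 = 12.9347
Step 3: TPM = 12.9347 * 39.37 = 509 twists/m

509 twists/m


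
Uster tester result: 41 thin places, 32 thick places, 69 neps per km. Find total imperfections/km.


Formula: Total = thin places + thick places + neps
Total = 41 + 32 + 69
Total = 142 imperfections/km

142 imperfections/km


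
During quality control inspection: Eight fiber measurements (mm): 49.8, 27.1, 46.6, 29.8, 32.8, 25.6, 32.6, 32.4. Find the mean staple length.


Formula: Mean = sum of lengths / count
Sum = 49.8 + 27.1 + 46.6 + 29.8 + 32.8 + 25.6 + 32.6 + 32.4
Sum = 276.7 mm
Mean = 276.7 / 8 = 34.59 mm

34.59 mm


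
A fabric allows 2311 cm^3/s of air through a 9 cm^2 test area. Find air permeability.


Formula: Air Permeability = Airflow / Test Area
AP = 2311 cm^3/s / 9 cm^2
AP = 256.8 cm^3/s/cm^2

256.8 cm^3/s/cm^2


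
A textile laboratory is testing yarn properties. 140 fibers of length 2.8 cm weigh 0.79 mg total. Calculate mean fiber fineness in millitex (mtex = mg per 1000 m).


Formula: fineness (mtex) = mass (mg) / total length (km) = (mass_mg / total_length_m) * 1000
Step 1: Convert fiber length: 2.8 cm = 0.028 m
Step 2: Total fiber length = 140 * 0.028 = 3.92 m
Step 3: Linear density = 0.79 mg / 3.92 m = 0.2015 mg/m
Step 4: fineness = 0.2015 * 1000 = 201.5 mtex

201.5 mtex


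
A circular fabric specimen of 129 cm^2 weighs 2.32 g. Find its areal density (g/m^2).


Formula: GSM = mass_g / area_m2
Step 1: Convert area: 129 cm^2 = 129 / 10000 = 0.0129 m^2
Step 2: GSM = 2.32 g / 0.0129 m^2 = 179.8 g/m^2

179.8 g/m^2


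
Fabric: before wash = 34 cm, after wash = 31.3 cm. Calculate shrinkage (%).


Formula: Shrinkage% = ((L_before - L_after) / L_before) * 100
Step 1: Shrinkage = 34 - 31.3 = 2.7 cm
Step 2: Shrinkage% = (2.7 / 34) * 100
Step 3: Shrinkage% = 0.079412 * 100 = 7.9412% ≈ 7.9%

7.9%


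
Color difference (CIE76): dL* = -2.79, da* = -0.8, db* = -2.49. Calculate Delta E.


Formula: Delta E = sqrt(dL*^2 + da*^2 + db*^2)
Step 1: dL*^2 = (-2.79)^2 = 7.7841
Step 2: da*^2 = (-0.8)^2 = 0.64
Step 3: db*^2 = (-2.49)^2 = 6.2001
Step 4: Sum = 7.7841 + 0.64 + 6.2001 = 14.6242
Step 5: Delta E = sqrt(14.6242) = 3.82

3.82 Delta E


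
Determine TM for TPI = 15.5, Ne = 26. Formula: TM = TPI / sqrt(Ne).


Formula: TM = TPI / sqrt(Ne)
Step 1: sqrt(Ne) = sqrt(26) = 5.099
Step 2: TM = 15.5 / 5.099 = 3.04

3.04 TM


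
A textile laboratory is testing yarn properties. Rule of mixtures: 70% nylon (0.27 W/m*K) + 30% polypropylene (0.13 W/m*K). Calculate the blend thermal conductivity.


Formula: Blend property = (fraction_A * property_A) + (fraction_B * property_B)
Step 1: Contribution A = 70/100 * 0.27 W/m*K = 0.189 W/m*K
Step 2: Contribution B = 30/100 * 0.13 W/m*K = 0.039 W/m*K
Step 3: Blend thermal conductivity = 0.189 + 0.039 = 0.228 W/m*K

0.228 W/m*K


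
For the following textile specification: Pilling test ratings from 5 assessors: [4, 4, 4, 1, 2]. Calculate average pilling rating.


Formula: Mean = sum / count
Sum = 4 + 4 + 4 + 1 + 2 = 15
Mean = 15 / 5 = 3.0

3.0


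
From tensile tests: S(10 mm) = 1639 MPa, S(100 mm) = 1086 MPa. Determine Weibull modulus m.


Formula: m = ln(L1/L2) / ln(S2/S1)
Step 1: ln(L1/L2) = ln(10/100) = -2.30259
Step 2: S2/S1 = 1086/1639 = 0.6626
Step 3: ln(S2/S1) = ln(0.6626) = -0.41158
Step 4: m = -2.30259 / -0.41158 = 5.59

5.59 (Weibull m)


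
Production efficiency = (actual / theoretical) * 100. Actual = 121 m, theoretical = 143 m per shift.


Formula: Efficiency% = (Actual output / Theoretical output) * 100
Efficiency% = (121 / 143) * 100
Efficiency% = 0.846154 * 100 = 84.6154% ≈ 84.6%

84.6%


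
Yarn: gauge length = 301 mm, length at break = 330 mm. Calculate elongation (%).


Formula: Elongation (%) = ((L_break - L0) / L0) * 100
Step 1: Extension = 330 - 301 = 29 mm
Step 2: Elongation = (29 / 301) * 100
Step 3: Elongation = 0.096346 * 100 = 9.6346% ≈ 9.6%

9.6%


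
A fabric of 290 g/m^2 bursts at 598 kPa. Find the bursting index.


Formula: Bursting Index = Bursting Strength / Fabric GSM
BI = 598 kPa / 290 g/m^2
BI = 2.062 kPa/(g/m^2)

2.062 kPa/(g/m^2)


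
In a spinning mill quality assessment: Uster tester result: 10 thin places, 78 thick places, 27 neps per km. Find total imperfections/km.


Formula: Total = thin places + thick places + neps
Total = 10 + 78 + 27
Total = 115 imperfections/km

115 imperfections/km


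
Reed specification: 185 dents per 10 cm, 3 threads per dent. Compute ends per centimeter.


Formula: EPC = (dents per 10 cm * ends per dent) / 10
Step 1: Total ends per 10 cm = 185 * 3 = 555
Step 2: EPC = 555 / 10 = 55.5 ends/cm

55.5 ends/cm


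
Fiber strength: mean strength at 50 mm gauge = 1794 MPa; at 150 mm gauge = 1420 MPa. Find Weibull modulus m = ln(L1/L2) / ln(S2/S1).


Formula: m = ln(L1/L2) / ln(S2/S1)
Step 1: ln(L1/L2) = ln(50/150) = -1.09861
Step 2: S2/S1 = 1420/1794 = 0.79153
Step 3: ln(S2/S1) = ln(0.79153) = -0.23379
Step 4: m = -1.09861 / -0.23379 = 4.70

4.70 (Weibull m)


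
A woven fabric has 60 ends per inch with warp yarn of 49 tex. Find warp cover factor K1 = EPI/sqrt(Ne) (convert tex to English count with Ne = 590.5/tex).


Formula: K1 = EPI / sqrt(Ne), with Ne = 590.5 / tex_warp
Step 1: Ne = 590.5 / 49 = 12.051
Step 2: sqrt(Ne) = sqrt(12.051) = 3.4715
Step 3: K1 = 60 / 3.4715 = 17.3

17.3


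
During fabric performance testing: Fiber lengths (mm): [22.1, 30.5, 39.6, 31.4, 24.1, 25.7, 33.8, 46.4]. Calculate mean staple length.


Formula: Mean = sum of lengths / count
Sum = 22.1 + 30.5 + 39.6 + 31.4 + 24.1 + 25.7 + 33.8 + 46.4
Sum = 253.6 mm
Mean = 253.6 / 8 = 31.70 mm

31.70 mm


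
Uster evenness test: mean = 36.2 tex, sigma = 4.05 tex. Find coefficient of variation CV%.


Formula: CV% = (standard deviation / mean) * 100
Step 1: Ratio = 4.05 / 36.2 = 0.111878
Step 2: CV% = 0.111878 * 100 = 11.1878% ≈ 11.2%

11.2%


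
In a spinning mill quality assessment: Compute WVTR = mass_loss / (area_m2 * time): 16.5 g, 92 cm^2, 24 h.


Formula: WVTR = mass_loss / (area * time)
Step 1: Convert area: 92 cm^2 = 0.0092 m^2
Step 2: WVTR = 16.5 g / (0.0092 m^2 * 24 h)
Step 3: WVTR = 16.5 / 0.2208 = 74.7 g/m^2/h

74.7 g/m^2/h


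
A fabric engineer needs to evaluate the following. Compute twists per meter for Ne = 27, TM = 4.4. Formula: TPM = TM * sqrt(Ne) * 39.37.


Formula: TPM = TM * sqrt(Ne) * 39.37
Step 1: sqrt(Ne) = sqrt(27) = 5.1962
Step 2: TM * sqrt(Ne) = 4.4 * 5.1962 = 22.8633
Step 3: TPM = 22.8633 * 39.37 = 900 twists/m

900 twists/m


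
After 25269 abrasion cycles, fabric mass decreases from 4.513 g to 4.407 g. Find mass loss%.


Formula: Mass loss% = ((m_before - m_after) / m_before) * 100
Step 1: Mass loss = 4.513 - 4.407 = 0.106 g
Step 2: Ratio = 0.106 / 4.513 = 0.0234877
Step 3: Mass loss% = 0.0234877 * 100 = 2.34877% ≈ 2.35%

2.35%


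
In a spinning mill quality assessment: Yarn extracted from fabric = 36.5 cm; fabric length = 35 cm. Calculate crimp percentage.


Formula: Crimp% = ((L_yarn - L_fabric) / L_fabric) * 100
Step 1: Extension = 36.5 - 35 = 1.5 cm
Step 2: Crimp% = (1.5 / 35) * 100
Step 3: Crimp% = 0.042857 * 100 = 4.2857% ≈ 4.3%

4.3%


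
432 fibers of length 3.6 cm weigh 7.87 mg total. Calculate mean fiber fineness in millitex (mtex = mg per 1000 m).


Formula: fineness (mtex) = mass (mg) / total length (km) = (mass_mg / total_length_m) * 1000
Step 1: Convert fiber length: 3.6 cm = 0.036 m
Step 2: Total fiber length = 432 * 0.036 = 15.552 m
Step 3: Linear density = 7.87 mg / 15.552 m = 0.5060 mg/m
Step 4: fineness = 0.5060 * 1000 = 506.0 mtex

506.0 mtex


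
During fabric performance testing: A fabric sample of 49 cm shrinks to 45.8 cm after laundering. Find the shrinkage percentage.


Formula: Shrinkage% = ((L_before - L_after) / L_before) * 100
Step 1: Shrinkage = 49 - 45.8 = 3.2 cm
Step 2: Shrinkage% = (3.2 / 49) * 100
Step 3: Shrinkage% = 0.065306 * 100 = 6.5306% ≈ 6.5%

6.5%


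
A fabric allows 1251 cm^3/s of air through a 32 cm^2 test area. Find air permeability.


Formula: Air Permeability = Airflow / Test Area
AP = 1251 cm^3/s / 32 cm^2
AP = 39.1 cm^3/s/cm^2

39.1 cm^3/s/cm^2


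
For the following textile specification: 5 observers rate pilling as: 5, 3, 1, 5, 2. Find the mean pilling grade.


Formula: Mean = sum / count
Sum = 5 + 3 + 1 + 5 + 2 = 16
Mean = 16 / 5 = 3.2

3.2


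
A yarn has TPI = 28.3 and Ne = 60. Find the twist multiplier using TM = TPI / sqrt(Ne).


Formula: TM = TPI / sqrt(Ne)
Step 1: sqrt(Ne) = sqrt(60) = 7.746
Step 2: TM = 28.3 / 7.746 = 3.65

3.65 TM


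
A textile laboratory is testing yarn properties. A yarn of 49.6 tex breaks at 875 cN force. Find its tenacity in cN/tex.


Formula: Tenacity = Breaking force / Linear density
Tenacity = 875 cN / 49.6 tex
Tenacity = 17.64 cN/tex

17.64 cN/tex


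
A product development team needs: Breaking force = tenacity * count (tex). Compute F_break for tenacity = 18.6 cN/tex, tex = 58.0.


Formula: Breaking force = Tenacity * Linear density
F = 18.6 cN/tex * 58.0 tex
F = 1078.80 cN

1078.80 cN


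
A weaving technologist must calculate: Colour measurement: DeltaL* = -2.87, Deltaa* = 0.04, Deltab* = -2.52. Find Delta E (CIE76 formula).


Formula: Delta E = sqrt(dL*^2 + da*^2 + db*^2)
Step 1: dL*^2 = (-2.87)^2 = 8.2369
Step 2: da*^2 = 0.04^2 = 0.0016
Step 3: db*^2 = (-2.52)^2 = 6.3504
Step 4: Sum = 8.2369 + 0.0016 + 6.3504 = 14.5889
Step 5: Delta E = sqrt(14.5889) = 3.82

3.82 Delta E


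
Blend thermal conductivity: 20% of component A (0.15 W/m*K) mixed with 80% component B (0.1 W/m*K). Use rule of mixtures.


Formula: Blend property = (fraction_A * property_A) + (fraction_B * property_B)
Step 1: Contribution A = 20/100 * 0.15 W/m*K = 0.03 W/m*K
Step 2: Contribution B = 80/100 * 0.1 W/m*K = 0.08 W/m*K
Step 3: Blend thermal conductivity = 0.03 + 0.08 = 0.11 W/m*K

0.11 W/m*K


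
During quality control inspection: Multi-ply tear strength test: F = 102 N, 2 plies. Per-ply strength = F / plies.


Formula: Per-ply strength = Total force / Number of plies
Per-ply = 102 N / 2
Per-ply = 51 N

51 N


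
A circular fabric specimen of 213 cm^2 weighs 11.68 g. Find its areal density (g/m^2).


Formula: GSM = mass_g / area_m2
Step 1: Convert area: 213 cm^2 = 213 / 10000 = 0.0213 m^2
Step 2: GSM = 11.68 g / 0.0213 m^2 = 548.4 g/m^2

548.4 g/m^2


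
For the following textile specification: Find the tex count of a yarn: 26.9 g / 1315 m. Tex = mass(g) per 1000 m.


Formula: Tex = (mass_g / length_m) * 1000
Substituting: Tex = (26.9 / 1315) * 1000
Intermediate: 26.9 / 1315 = 0.02045627 g/m
Tex = 0.02045627 * 1000 = 20.46 tex

20.46 tex


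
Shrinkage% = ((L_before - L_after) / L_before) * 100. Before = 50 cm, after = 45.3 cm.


Formula: Shrinkage% = ((L_before - L_after) / L_before) * 100
Step 1: Shrinkage = 50 - 45.3 = 4.7 cm
Step 2: Shrinkage% = (4.7 / 50) * 100
Step 3: Shrinkage% = 0.094 * 100 = 9.4%

9.4%


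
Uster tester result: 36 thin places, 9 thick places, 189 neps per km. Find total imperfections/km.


Formula: Total = thin places + thick places + neps
Total = 36 + 9 + 189
Total = 234 imperfections/km

234 imperfections/km


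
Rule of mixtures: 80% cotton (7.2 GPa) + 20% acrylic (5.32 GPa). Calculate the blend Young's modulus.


Formula: Blend property = (fraction_A * property_A) + (fraction_B * property_B)
Step 1: Contribution A = 80/100 * 7.2 GPa = 5.76 GPa
Step 2: Contribution B = 20/100 * 5.32 GPa = 1.064 GPa
Step 3: Blend Young's modulus = 5.76 + 1.064 = 6.824 GPa

6.824 GPa


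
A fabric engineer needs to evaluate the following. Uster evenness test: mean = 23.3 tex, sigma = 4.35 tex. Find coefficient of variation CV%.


Formula: CV% = (standard deviation / mean) * 100
Step 1: Ratio = 4.35 / 23.3 = 0.186695
Step 2: CV% = 0.186695 * 100 = 18.6695% ≈ 18.7%

18.7%


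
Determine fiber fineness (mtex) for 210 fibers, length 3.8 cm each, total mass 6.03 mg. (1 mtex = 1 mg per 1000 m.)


Formula: fineness (mtex) = mass (mg) / total length (km) = (mass_mg / total_length_m) * 1000
Step 1: Convert fiber length: 3.8 cm = 0.038 m
Step 2: Total fiber length = 210 * 0.038 = 7.98 m
Step 3: Linear density = 6.03 mg / 7.98 m = 0.7556 mg/m
Step 4: fineness = 0.7556 * 1000 = 755.6 mtex

755.6 mtex


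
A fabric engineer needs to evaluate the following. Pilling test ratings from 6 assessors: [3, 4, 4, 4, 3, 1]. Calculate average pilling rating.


Formula: Mean = sum / count
Sum = 3 + 4 + 4 + 4 + 3 + 1 = 19
Mean = 19 / 6 = 3.2

3.2


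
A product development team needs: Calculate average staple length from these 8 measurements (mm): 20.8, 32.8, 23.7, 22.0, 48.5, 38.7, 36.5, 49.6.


Formula: Mean = sum of lengths / count
Sum = 20.8 + 32.8 + 23.7 + 22.0 + 48.5 + 38.7 + 36.5 + 49.6
Sum = 272.6 mm
Mean = 272.6 / 8 = 34.08 mm

34.08 mm


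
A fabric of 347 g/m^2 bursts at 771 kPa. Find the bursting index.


Formula: Bursting Index = Bursting Strength / Fabric GSM
BI = 771 kPa / 347 g/m^2
BI = 2.222 kPa/(g/m^2)

2.222 kPa/(g/m^2)


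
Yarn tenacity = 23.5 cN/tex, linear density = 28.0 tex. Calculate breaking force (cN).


Formula: Breaking force = Tenacity * Linear density
F = 23.5 cN/tex * 28.0 tex
F = 658.00 cN

658.00 cN


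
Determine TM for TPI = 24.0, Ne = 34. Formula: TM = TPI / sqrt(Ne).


Formula: TM = TPI / sqrt(Ne)
Step 1: sqrt(Ne) = sqrt(34) = 5.831
Step 2: TM = 24.0 / 5.831 = 4.12

4.12 TM


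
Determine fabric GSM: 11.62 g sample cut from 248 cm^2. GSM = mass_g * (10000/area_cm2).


Formula: GSM = mass_g / area_m2
Step 1: Convert area: 248 cm^2 = 248 / 10000 = 0.0248 m^2
Step 2: GSM = 11.62 g / 0.0248 m^2 = 468.5 g/m^2

468.5 g/m^2


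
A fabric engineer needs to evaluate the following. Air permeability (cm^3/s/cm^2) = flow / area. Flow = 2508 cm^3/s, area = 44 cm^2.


Formula: Air Permeability = Airflow / Test Area
AP = 2508 cm^3/s / 44 cm^2
AP = 57.0 cm^3/s/cm^2

57.0 cm^3/s/cm^2


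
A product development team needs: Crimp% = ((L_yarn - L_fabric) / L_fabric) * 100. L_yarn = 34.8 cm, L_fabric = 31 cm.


Formula: Crimp% = ((L_yarn - L_fabric) / L_fabric) * 100
Step 1: Extension = 34.8 - 31 = 3.8 cm
Step 2: Crimp% = (3.8 / 31) * 100
Step 3: Crimp% = 0.122581 * 100 = 12.2581% ≈ 12.3%

12.3%


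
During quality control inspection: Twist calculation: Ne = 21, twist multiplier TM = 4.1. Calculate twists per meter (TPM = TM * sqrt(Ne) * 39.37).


Formula: TPM = TM * sqrt(Ne) * 39.37
Step 1: sqrt(Ne) = sqrt(21) = 4.5826
Step 2: TM * sqrt(Ne) = 4.1 * 4.5826 = 18.7887
Step 3: TPM = 18.7887 * 39.37 = 740 twists/m

740 twists/m


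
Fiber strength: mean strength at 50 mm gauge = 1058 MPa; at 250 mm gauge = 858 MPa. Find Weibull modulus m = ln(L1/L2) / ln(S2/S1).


Formula: m = ln(L1/L2) / ln(S2/S1)
Step 1: ln(L1/L2) = ln(50/250) = -1.60944
Step 2: S2/S1 = 858/1058 = 0.81096
Step 3: ln(S2/S1) = ln(0.81096) = -0.20954
Step 4: m = -1.60944 / -0.20954 = 7.68

7.68 (Weibull m)


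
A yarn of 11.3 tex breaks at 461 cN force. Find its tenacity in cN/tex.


Formula: Tenacity = Breaking force / Linear density
Tenacity = 461 cN / 11.3 tex
Tenacity = 40.80 cN/tex

40.80 cN/tex


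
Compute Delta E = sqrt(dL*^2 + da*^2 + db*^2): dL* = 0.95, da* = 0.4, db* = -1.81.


Formula: Delta E = sqrt(dL*^2 + da*^2 + db*^2)
Step 1: dL*^2 = 0.95^2 = 0.9025
Step 2: da*^2 = 0.4^2 = 0.16
Step 3: db*^2 = (-1.81)^2 = 3.2761
Step 4: Sum = 0.9025 + 0.16 + 3.2761 = 4.3386
Step 5: Delta E = sqrt(4.3386) = 2.08

2.08 Delta E


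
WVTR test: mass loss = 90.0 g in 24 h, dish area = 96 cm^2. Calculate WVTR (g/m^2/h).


Formula: WVTR = mass_loss / (area * time)
Step 1: Convert area: 96 cm^2 = 0.0096 m^2
Step 2: WVTR = 90.0 g / (0.0096 m^2 * 24 h)
Step 3: WVTR = 90.0 / 0.2304 = 390.6 g/m^2/h

390.6 g/m^2/h


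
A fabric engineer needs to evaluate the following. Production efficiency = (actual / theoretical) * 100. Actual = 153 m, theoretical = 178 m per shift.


Formula: Efficiency% = (Actual output / Theoretical output) * 100
Efficiency% = (153 / 178) * 100
Efficiency% = 0.859551 * 100 = 85.9551% ≈ 86.0%

86.0%


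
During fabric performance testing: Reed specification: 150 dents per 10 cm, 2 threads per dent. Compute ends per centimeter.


Formula: EPC = (dents per 10 cm * ends per dent) / 10
Step 1: Total ends per 10 cm = 150 * 2 = 300
Step 2: EPC = 300 / 10 = 30.0 ends/cm

30.0 ends/cm


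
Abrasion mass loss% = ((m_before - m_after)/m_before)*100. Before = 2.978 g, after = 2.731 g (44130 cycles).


Formula: Mass loss% = ((m_before - m_after) / m_before) * 100
Step 1: Mass loss = 2.978 - 2.731 = 0.247 g
Step 2: Ratio = 0.247 / 2.978 = 0.0829416
Step 3: Mass loss% = 0.0829416 * 100 = 8.29416% ≈ 8.29%

8.29%


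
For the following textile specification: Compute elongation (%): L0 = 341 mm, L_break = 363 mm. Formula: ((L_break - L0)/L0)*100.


Formula: Elongation (%) = ((L_break - L0) / L0) * 100
Step 1: Extension = 363 - 341 = 22 mm
Step 2: Elongation = (22 / 341) * 100
Step 3: Elongation = 0.064516 * 100 = 6.4516% ≈ 6.5%

6.5%


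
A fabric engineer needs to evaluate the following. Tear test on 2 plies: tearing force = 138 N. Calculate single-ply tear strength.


Formula: Per-ply strength = Total force / Number of plies
Per-ply = 138 N / 2
Per-ply = 69 N

69 N


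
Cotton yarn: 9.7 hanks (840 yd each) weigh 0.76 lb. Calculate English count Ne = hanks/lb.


Formula: Ne = hanks / mass_lb
Substituting: Ne = 9.7 / 0.76
Ne = 12.8

12.8 Ne


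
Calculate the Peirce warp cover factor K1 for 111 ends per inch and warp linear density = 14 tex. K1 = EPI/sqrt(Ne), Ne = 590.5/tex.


Formula: K1 = EPI / sqrt(Ne), with Ne = 590.5 / tex_warp
Step 1: Ne = 590.5 / 14 = 42.179
Step 2: sqrt(Ne) = sqrt(42.179) = 6.4945
Step 3: K1 = 111 / 6.4945 = 17.1

17.1


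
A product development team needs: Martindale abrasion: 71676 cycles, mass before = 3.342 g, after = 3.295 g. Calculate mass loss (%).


Formula: Mass loss% = ((m_before - m_after) / m_before) * 100
Step 1: Mass loss = 3.342 - 3.295 = 0.047 g
Step 2: Ratio = 0.047 / 3.342 = 0.0140634
Step 3: Mass loss% = 0.0140634 * 100 = 1.40634% ≈ 1.41%

1.41%


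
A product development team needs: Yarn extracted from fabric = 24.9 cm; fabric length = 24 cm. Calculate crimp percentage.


Formula: Crimp% = ((L_yarn - L_fabric) / L_fabric) * 100
Step 1: Extension = 24.9 - 24 = 0.9 cm
Step 2: Crimp% = (0.9 / 24) * 100
Step 3: Crimp% = 0.0375 * 100 = 3.75% ≈ 3.8%

3.8%


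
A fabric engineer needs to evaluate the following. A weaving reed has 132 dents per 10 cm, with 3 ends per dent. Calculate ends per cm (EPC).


Formula: EPC = (dents per 10 cm * ends per dent) / 10
Step 1: Total ends per 10 cm = 132 * 3 = 396
Step 2: EPC = 396 / 10 = 39.6 ends/cm

39.6 ends/cm


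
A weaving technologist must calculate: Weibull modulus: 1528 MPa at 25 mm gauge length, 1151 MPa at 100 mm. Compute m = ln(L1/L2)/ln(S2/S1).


Formula: m = ln(L1/L2) / ln(S2/S1)
Step 1: ln(L1/L2) = ln(25/100) = -1.38629
Step 2: S2/S1 = 1151/1528 = 0.75327
Step 3: ln(S2/S1) = ln(0.75327) = -0.28333
Step 4: m = -1.38629 / -0.28333 = 4.89

4.89 (Weibull m)


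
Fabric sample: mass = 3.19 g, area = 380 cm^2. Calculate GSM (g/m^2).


Formula: GSM = mass_g / area_m2
Step 1: Convert area: 380 cm^2 = 380 / 10000 = 0.038 m^2
Step 2: GSM = 3.19 g / 0.038 m^2 = 83.9 g/m^2

83.9 g/m^2


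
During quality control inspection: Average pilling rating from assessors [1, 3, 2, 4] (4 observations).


Formula: Mean = sum / count
Sum = 1 + 3 + 2 + 4 = 10
Mean = 10 / 4 = 2.5

2.5


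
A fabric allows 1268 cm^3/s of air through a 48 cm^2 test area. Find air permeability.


Formula: Air Permeability = Airflow / Test Area
AP = 1268 cm^3/s / 48 cm^2
AP = 26.4 cm^3/s/cm^2

26.4 cm^3/s/cm^2


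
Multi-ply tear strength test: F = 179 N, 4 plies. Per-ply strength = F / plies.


Formula: Per-ply strength = Total force / Number of plies
Per-ply = 179 N / 4
Per-ply = 44.75 N

44.75 N


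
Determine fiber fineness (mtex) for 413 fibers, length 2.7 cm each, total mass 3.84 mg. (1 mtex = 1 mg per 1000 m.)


Formula: fineness (mtex) = mass (mg) / total length (km) = (mass_mg / total_length_m) * 1000
Step 1: Convert fiber length: 2.7 cm = 0.027 m
Step 2: Total fiber length = 413 * 0.027 = 11.151 m
Step 3: Linear density = 3.84 mg / 11.151 m = 0.3444 mg/m
Step 4: fineness = 0.3444 * 1000 = 344.4 mtex

344.4 mtex


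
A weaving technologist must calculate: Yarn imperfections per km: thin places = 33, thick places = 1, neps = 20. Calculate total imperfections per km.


Formula: Total = thin places + thick places + neps
Total = 33 + 1 + 20
Total = 54 imperfections/km

54 imperfections/km


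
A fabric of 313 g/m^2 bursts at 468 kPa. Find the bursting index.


Formula: Bursting Index = Bursting Strength / Fabric GSM
BI = 468 kPa / 313 g/m^2
BI = 1.495 kPa/(g/m^2)

1.495 kPa/(g/m^2)


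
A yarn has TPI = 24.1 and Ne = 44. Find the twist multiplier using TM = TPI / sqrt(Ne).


Formula: TM = TPI / sqrt(Ne)
Step 1: sqrt(Ne) = sqrt(44) = 6.6332
Step 2: TM = 24.1 / 6.6332 = 3.63

3.63 TM


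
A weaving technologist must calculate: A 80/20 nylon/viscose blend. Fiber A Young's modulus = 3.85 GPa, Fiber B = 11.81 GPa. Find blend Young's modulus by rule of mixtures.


Formula: Blend property = (fraction_A * property_A) + (fraction_B * property_B)
Step 1: Contribution A = 80/100 * 3.85 GPa = 3.08 GPa
Step 2: Contribution B = 20/100 * 11.81 GPa = 2.362 GPa
Step 3: Blend Young's modulus = 3.08 + 2.362 = 5.442 GPa

5.442 GPa


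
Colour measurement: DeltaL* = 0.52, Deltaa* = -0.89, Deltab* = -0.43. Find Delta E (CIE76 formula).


Formula: Delta E = sqrt(dL*^2 + da*^2 + db*^2)
Step 1: dL*^2 = 0.52^2 = 0.2704
Step 2: da*^2 = (-0.89)^2 = 0.7921
Step 3: db*^2 = (-0.43)^2 = 0.1849
Step 4: Sum = 0.2704 + 0.7921 + 0.1849 = 1.2474
Step 5: Delta E = sqrt(1.2474) = 1.12

1.12 Delta E


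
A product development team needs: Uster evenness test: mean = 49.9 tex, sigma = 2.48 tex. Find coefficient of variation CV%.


Formula: CV% = (standard deviation / mean) * 100
Step 1: Ratio = 2.48 / 49.9 = 0.049699
Step 2: CV% = 0.049699 * 100 = 4.9699% ≈ 5.0%

5.0%


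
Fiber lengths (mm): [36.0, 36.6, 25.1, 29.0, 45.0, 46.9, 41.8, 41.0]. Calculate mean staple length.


Formula: Mean = sum of lengths / count
Sum = 36.0 + 36.6 + 25.1 + 29.0 + 45.0 + 46.9 + 41.8 + 41.0
Sum = 301.4 mm
Mean = 301.4 / 8 = 37.68 mm

37.68 mm


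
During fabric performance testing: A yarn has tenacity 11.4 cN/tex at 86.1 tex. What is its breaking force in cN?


Formula: Breaking force = Tenacity * Linear density
F = 11.4 cN/tex * 86.1 tex
F = 981.54 cN

981.54 cN


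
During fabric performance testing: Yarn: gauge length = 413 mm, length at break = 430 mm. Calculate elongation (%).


Formula: Elongation (%) = ((L_break - L0) / L0) * 100
Step 1: Extension = 430 - 413 = 17 mm
Step 2: Elongation = (17 / 413) * 100
Step 3: Elongation = 0.041162 * 100 = 4.1162% ≈ 4.1%

4.1%


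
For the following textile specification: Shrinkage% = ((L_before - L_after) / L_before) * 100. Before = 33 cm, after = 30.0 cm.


Formula: Shrinkage% = ((L_before - L_after) / L_before) * 100
Step 1: Shrinkage = 33 - 30.0 = 3.0 cm
Step 2: Shrinkage% = (3.0 / 33) * 100
Step 3: Shrinkage% = 0.090909 * 100 = 9.0909% ≈ 9.1%

9.1%


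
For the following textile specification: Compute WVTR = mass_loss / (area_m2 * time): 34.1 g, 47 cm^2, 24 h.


Formula: WVTR = mass_loss / (area * time)
Step 1: Convert area: 47 cm^2 = 0.0047 m^2
Step 2: WVTR = 34.1 g / (0.0047 m^2 * 24 h)
Step 3: WVTR = 34.1 / 0.1128 = 302.3 g/m^2/h

302.3 g/m^2/h


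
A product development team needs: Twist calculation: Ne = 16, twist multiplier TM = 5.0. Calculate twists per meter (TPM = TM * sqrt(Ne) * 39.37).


Formula: TPM = TM * sqrt(Ne) * 39.37
Step 1: sqrt(Ne) = sqrt(16) = 4
Step 2: TM * sqrt(Ne) = 5.0 * 4 = 20
Step 3: TPM = 20 * 39.37 = 787 twists/m

787 twists/m


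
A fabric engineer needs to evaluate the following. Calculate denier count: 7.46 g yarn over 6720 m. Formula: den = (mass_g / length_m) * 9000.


Formula: den = (mass_g / length_m) * 9000
Substituting: den = (7.46 / 6720) * 9000
Intermediate: 7.46 / 6720 = 0.00111012 g/m
den = 0.00111012 * 9000 = 10.0 denier

10.0 denier


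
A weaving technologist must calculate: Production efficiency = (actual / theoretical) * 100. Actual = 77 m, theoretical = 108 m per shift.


Formula: Efficiency% = (Actual output / Theoretical output) * 100
Efficiency% = (77 / 108) * 100
Efficiency% = 0.712963 * 100 = 71.2963% ≈ 71.3%

71.3%


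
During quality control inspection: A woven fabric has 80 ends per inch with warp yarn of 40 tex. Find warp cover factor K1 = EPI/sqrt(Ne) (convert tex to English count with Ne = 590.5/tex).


Formula: K1 = EPI / sqrt(Ne), with Ne = 590.5 / tex_warp
Step 1: Ne = 590.5 / 40 = 14.763
Step 2: sqrt(Ne) = sqrt(14.763) = 3.8423
Step 3: K1 = 80 / 3.8423 = 20.8

20.8


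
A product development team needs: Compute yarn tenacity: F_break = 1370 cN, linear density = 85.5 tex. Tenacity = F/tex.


Formula: Tenacity = Breaking force / Linear density
Tenacity = 1370 cN / 85.5 tex
Tenacity = 16.02 cN/tex

16.02 cN/tex


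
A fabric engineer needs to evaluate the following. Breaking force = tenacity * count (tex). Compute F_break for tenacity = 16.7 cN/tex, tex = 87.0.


Formula: Breaking force = Tenacity * Linear density
F = 16.7 cN/tex * 87.0 tex
F = 1452.90 cN

1452.90 cN


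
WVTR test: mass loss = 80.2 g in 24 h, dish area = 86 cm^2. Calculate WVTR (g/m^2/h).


Formula: WVTR = mass_loss / (area * time)
Step 1: Convert area: 86 cm^2 = 0.0086 m^2
Step 2: WVTR = 80.2 g / (0.0086 m^2 * 24 h)
Step 3: WVTR = 80.2 / 0.2064 = 388.6 g/m^2/h

388.6 g/m^2/h


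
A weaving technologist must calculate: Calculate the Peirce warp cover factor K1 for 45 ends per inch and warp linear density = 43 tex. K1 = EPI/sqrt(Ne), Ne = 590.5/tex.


Formula: K1 = EPI / sqrt(Ne), with Ne = 590.5 / tex_warp
Step 1: Ne = 590.5 / 43 = 13.733
Step 2: sqrt(Ne) = sqrt(13.733) = 3.7058
Step 3: K1 = 45 / 3.7058 = 12.1

12.1


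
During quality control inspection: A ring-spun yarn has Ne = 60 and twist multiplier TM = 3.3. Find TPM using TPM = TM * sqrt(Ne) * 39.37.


Formula: TPM = TM * sqrt(Ne) * 39.37
Step 1: sqrt(Ne) = sqrt(60) = 7.746
Step 2: TM * sqrt(Ne) = 3.3 * 7.746 = 25.5618
Step 3: TPM = 25.5618 * 39.37 = 1006 twists/m

1006 twists/m


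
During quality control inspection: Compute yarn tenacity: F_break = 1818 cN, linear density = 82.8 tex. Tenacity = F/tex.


Formula: Tenacity = Breaking force / Linear density
Tenacity = 1818 cN / 82.8 tex
Tenacity = 21.96 cN/tex

21.96 cN/tex


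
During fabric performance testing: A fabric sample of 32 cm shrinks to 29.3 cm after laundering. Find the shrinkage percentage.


Formula: Shrinkage% = ((L_before - L_after) / L_before) * 100
Step 1: Shrinkage = 32 - 29.3 = 2.7 cm
Step 2: Shrinkage% = (2.7 / 32) * 100
Step 3: Shrinkage% = 0.084375 * 100 = 8.4375% ≈ 8.4%

8.4%


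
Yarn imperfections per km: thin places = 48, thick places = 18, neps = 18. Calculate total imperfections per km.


Formula: Total = thin places + thick places + neps
Total = 48 + 18 + 18
Total = 84 imperfections/km

84 imperfections/km


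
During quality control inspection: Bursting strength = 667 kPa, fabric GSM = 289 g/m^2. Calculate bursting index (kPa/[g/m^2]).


Formula: Bursting Index = Bursting Strength / Fabric GSM
BI = 667 kPa / 289 g/m^2
BI = 2.308 kPa/(g/m^2)

2.308 kPa/(g/m^2)


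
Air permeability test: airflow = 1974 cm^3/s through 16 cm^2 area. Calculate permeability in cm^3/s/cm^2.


Formula: Air Permeability = Airflow / Test Area
AP = 1974 cm^3/s / 16 cm^2
AP = 123.4 cm^3/s/cm^2

123.4 cm^3/s/cm^2


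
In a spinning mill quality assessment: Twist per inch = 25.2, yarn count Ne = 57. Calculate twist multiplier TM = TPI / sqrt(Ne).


Formula: TM = TPI / sqrt(Ne)
Step 1: sqrt(Ne) = sqrt(57) = 7.5498
Step 2: TM = 25.2 / 7.5498 = 3.34

3.34 TM


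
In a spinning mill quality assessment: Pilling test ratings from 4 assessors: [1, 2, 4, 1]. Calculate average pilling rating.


Formula: Mean = sum / count
Sum = 1 + 2 + 4 + 1 = 8
Mean = 8 / 4 = 2.0

2.0


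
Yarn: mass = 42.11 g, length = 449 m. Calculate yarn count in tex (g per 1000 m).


Formula: Tex = (mass_g / length_m) * 1000
Substituting: Tex = (42.11 / 449) * 1000
Intermediate: 42.11 / 449 = 0.09378619 g/m
Tex = 0.09378619 * 1000 = 93.79 tex

93.79 tex


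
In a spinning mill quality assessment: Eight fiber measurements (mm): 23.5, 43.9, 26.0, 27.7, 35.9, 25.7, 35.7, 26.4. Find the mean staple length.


Formula: Mean = sum of lengths / count
Sum = 23.5 + 43.9 + 26.0 + 27.7 + 35.9 + 25.7 + 35.7 + 26.4
Sum = 244.8 mm
Mean = 244.8 / 8 = 30.60 mm

30.60 mm


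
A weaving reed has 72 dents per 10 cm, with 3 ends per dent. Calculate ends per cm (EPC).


Formula: EPC = (dents per 10 cm * ends per dent) / 10
Step 1: Total ends per 10 cm = 72 * 3 = 216
Step 2: EPC = 216 / 10 = 21.6 ends/cm

21.6 ends/cm


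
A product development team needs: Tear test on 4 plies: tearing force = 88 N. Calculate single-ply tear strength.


Formula: Per-ply strength = Total force / Number of plies
Per-ply = 88 N / 4
Per-ply = 22 N

22 N


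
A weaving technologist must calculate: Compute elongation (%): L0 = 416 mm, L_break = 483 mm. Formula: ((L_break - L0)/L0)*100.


Formula: Elongation (%) = ((L_break - L0) / L0) * 100
Step 1: Extension = 483 - 416 = 67 mm
Step 2: Elongation = (67 / 416) * 100
Step 3: Elongation = 0.161058 * 100 = 16.1058% ≈ 16.1%

16.1%


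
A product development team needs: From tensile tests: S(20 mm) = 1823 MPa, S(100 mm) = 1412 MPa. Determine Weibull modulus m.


Formula: m = ln(L1/L2) / ln(S2/S1)
Step 1: ln(L1/L2) = ln(20/100) = -1.60944
Step 2: S2/S1 = 1412/1823 = 0.77455
Step 3: ln(S2/S1) = ln(0.77455) = -0.25547
Step 4: m = -1.60944 / -0.25547 = 6.30

6.30 (Weibull m)


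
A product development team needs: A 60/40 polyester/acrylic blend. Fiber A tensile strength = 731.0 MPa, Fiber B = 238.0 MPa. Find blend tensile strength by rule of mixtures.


Formula: Blend property = (fraction_A * property_A) + (fraction_B * property_B)
Step 1: Contribution A = 60/100 * 731.0 MPa = 438.6 MPa
Step 2: Contribution B = 40/100 * 238.0 MPa = 95.2 MPa
Step 3: Blend tensile strength = 438.6 + 95.2 = 533.8 MPa

533.8 MPa


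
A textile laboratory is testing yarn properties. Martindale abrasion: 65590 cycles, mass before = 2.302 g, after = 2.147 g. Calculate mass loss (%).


Formula: Mass loss% = ((m_before - m_after) / m_before) * 100
Step 1: Mass loss = 2.302 - 2.147 = 0.155 g
Step 2: Ratio = 0.155 / 2.302 = 0.0673328
Step 3: Mass loss% = 0.0673328 * 100 = 6.73328% ≈ 6.73%

6.73%


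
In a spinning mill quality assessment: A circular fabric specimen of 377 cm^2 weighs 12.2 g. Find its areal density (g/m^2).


Formula: GSM = mass_g / area_m2
Step 1: Convert area: 377 cm^2 = 377 / 10000 = 0.0377 m^2
Step 2: GSM = 12.2 g / 0.0377 m^2 = 323.6 g/m^2

323.6 g/m^2


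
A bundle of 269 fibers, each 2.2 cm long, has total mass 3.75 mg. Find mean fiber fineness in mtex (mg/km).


Formula: fineness (mtex) = mass (mg) / total length (km) = (mass_mg / total_length_m) * 1000
Step 1: Convert fiber length: 2.2 cm = 0.022 m
Step 2: Total fiber length = 269 * 0.022 = 5.918 m
Step 3: Linear density = 3.75 mg / 5.918 m = 0.6337 mg/m
Step 4: fineness = 0.6337 * 1000 = 633.7 mtex

633.7 mtex


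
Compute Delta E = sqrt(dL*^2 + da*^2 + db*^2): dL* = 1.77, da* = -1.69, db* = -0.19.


Formula: Delta E = sqrt(dL*^2 + da*^2 + db*^2)
Step 1: dL*^2 = 1.77^2 = 3.1329
Step 2: da*^2 = (-1.69)^2 = 2.8561
Step 3: db*^2 = (-0.19)^2 = 0.0361
Step 4: Sum = 3.1329 + 2.8561 + 0.0361 = 6.0251
Step 5: Delta E = sqrt(6.0251) = 2.45

2.45 Delta E


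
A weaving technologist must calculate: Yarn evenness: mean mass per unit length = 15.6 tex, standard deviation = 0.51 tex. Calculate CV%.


Formula: CV% = (standard deviation / mean) * 100
Step 1: Ratio = 0.51 / 15.6 = 0.032692
Step 2: CV% = 0.032692 * 100 = 3.2692% ≈ 3.3%

3.3%


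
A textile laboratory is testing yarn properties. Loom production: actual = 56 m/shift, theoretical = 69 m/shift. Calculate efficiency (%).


Formula: Efficiency% = (Actual output / Theoretical output) * 100
Efficiency% = (56 / 69) * 100
Efficiency% = 0.811594 * 100 = 81.1594% ≈ 81.2%

81.2%


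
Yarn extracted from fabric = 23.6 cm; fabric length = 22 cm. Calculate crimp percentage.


Formula: Crimp% = ((L_yarn - L_fabric) / L_fabric) * 100
Step 1: Extension = 23.6 - 22 = 1.6 cm
Step 2: Crimp% = (1.6 / 22) * 100
Step 3: Crimp% = 0.072727 * 100 = 7.2727% ≈ 7.3%

7.3%


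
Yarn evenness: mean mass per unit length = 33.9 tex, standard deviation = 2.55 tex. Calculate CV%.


Formula: CV% = (standard deviation / mean) * 100
Step 1: Ratio = 2.55 / 33.9 = 0.075221
Step 2: CV% = 0.075221 * 100 = 7.5221% ≈ 7.5%

7.5%


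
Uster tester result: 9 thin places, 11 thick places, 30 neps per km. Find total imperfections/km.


Formula: Total = thin places + thick places + neps
Total = 9 + 11 + 30
Total = 50 imperfections/km

50 imperfections/km


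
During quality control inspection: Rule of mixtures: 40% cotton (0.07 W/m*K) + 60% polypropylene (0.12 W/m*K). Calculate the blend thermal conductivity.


Formula: Blend property = (fraction_A * property_A) + (fraction_B * property_B)
Step 1: Contribution A = 40/100 * 0.07 W/m*K = 0.028 W/m*K
Step 2: Contribution B = 60/100 * 0.12 W/m*K = 0.072 W/m*K
Step 3: Blend thermal conductivity = 0.028 + 0.072 = 0.1 W/m*K

0.1 W/m*K


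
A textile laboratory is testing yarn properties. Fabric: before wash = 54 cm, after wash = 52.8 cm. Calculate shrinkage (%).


Formula: Shrinkage% = ((L_before - L_after) / L_before) * 100
Step 1: Shrinkage = 54 - 52.8 = 1.2 cm
Step 2: Shrinkage% = (1.2 / 54) * 100
Step 3: Shrinkage% = 0.022222 * 100 = 2.2222% ≈ 2.2%

2.2%
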